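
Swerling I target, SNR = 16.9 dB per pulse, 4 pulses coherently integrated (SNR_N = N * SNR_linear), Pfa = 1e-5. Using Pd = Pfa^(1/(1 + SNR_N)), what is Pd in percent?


SNR_lin = 10^(16.9/10) = 48.97788
SNR_N = 4 * 48.97788 = 195.91152
1/(1 + SNR_N) = 1/196.91152 = 0.0050784
Pd = (1e-5)^0.0050784 = 0.94321
Pd = 94.3%

94.3%


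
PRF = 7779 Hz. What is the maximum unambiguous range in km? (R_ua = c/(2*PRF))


R_ua = 3e8 / (2 * 7779) = 19282.7 m = 19.3 km

19.3 km


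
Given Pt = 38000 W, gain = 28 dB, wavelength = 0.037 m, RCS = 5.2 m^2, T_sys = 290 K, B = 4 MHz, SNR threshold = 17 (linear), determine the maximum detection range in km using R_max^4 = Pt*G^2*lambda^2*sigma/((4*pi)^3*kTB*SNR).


G_lin = 10^(28/10) = 630.957344
R^4 = 38000 * 630.957344^2 * 0.037^2 * 5.2 / ((4*pi)^3 * 1.38e-23 * 290 * 4000000.0 * 17)
R^4 = 1.99423e17 m^4
R_max = (1.99423e17)^(1/4) = 21132.2 m = 21.1 km

21.1 km


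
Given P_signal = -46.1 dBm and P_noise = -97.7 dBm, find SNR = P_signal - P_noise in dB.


SNR = -46.1 - (-97.7) = 51.6 dB

51.6 dB


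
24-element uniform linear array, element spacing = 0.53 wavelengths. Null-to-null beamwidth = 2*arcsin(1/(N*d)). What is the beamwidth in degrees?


1/(N*d) = 1/(24*0.53) = 0.078616
BW = 2*arcsin(0.078616) = 9.0 degrees

9.0 degrees


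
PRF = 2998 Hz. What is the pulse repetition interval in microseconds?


PRI = 1/2998 = 0.0003335557 s = 333.6 us

333.6 us


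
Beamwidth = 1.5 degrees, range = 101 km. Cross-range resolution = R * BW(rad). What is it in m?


BW_rad = 0.026179939
CR = 101000 * 0.026179939 = 2644.2 m

2644.2 m


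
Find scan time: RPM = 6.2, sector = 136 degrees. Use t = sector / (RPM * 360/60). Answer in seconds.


t = 136 / (6.2 * 360) * 60 = 3.66 s

3.66 s


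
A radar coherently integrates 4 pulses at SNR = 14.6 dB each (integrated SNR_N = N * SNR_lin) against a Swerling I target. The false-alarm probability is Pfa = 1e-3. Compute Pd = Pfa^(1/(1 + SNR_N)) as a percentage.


SNR_lin = 10^(14.6/10) = 28.84032
SNR_N = 4 * 28.84032 = 115.36128
1/(1 + SNR_N) = 1/116.36128 = 0.0085939
Pd = (1e-3)^0.0085939 = 0.94236
Pd = 94.2%

94.2%


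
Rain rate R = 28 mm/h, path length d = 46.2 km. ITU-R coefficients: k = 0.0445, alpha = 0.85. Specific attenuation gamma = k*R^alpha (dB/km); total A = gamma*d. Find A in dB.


gamma = 0.0445 * 28^0.85 = 0.755865 dB/km
A = 0.755865 * 46.2 = 34.92 dB

34.92 dB


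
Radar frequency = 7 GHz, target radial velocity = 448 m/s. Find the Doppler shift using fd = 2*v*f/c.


fd = 2 * 448 * 7000000000.0 / 3e8 = 20906.7 Hz

20906.7 Hz


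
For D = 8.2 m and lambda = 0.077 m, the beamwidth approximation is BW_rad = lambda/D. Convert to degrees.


BW_rad = 0.077 / 8.2 = 0.00939
BW_deg = 0.54 degrees

0.54 degrees


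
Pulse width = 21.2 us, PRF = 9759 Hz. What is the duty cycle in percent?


DC = 21.2e-6 * 9759 * 100 = 20.69%

20.69%


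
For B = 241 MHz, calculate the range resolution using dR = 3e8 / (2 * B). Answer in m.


dR = 3e8 / (2 * 241000000.0) = 0.62 m

0.62 m


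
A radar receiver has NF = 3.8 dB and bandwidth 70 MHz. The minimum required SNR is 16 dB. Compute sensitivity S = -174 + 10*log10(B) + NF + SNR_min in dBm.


10*log10(70000000.0) = 78.45
S = -174 + 78.45 + 3.8 + 16 = -75.7 dBm

-75.7 dBm


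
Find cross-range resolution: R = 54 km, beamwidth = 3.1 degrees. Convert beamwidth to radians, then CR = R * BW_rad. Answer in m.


BW_rad = 0.054105207
CR = 54000 * 0.054105207 = 2921.7 m

2921.7 m


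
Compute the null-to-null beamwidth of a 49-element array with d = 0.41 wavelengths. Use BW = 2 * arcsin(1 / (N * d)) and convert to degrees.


1/(N*d) = 1/(49*0.41) = 0.049776
BW = 2*arcsin(0.049776) = 5.7 degrees

5.7 degrees


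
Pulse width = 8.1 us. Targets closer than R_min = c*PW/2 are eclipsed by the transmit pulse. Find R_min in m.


R_min = 3e8 * 8.1e-6 / 2 = 1215.0 m

1215.0 m


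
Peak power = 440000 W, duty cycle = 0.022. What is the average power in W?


P_avg = 440000 * 0.022 = 9680.0 W

9680.0 W


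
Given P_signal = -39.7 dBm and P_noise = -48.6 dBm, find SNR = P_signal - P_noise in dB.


SNR = -39.7 - (-48.6) = 8.9 dB

8.9 dB


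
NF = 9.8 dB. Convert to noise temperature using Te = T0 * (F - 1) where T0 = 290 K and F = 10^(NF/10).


NF_lin = 10^(9.8/10) = 9.549926
Te = 290 * (9.549926 - 1) = 2479.5 K

2479.5 K


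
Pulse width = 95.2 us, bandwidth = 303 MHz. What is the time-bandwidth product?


TBP = 95.2 * 303 = 28845.6

28845.6


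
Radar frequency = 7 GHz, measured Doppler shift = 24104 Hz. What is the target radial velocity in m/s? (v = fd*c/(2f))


v = 24104 * 3e8 / (2 * 7000000000.0) = 516.5 m/s

516.5 m/s


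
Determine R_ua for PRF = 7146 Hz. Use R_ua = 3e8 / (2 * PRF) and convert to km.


R_ua = 3e8 / (2 * 7146) = 20990.8 m = 21.0 km

21.0 km


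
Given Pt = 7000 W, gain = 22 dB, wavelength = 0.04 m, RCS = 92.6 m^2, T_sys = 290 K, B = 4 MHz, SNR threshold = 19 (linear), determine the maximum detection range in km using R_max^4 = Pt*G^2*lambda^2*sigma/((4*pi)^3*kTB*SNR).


G_lin = 10^(22/10) = 158.489319
R^4 = 7000 * 158.489319^2 * 0.04^2 * 92.6 / ((4*pi)^3 * 1.38e-23 * 290 * 4000000.0 * 19)
R^4 = 4.31627e16 m^4
R_max = (4.31627e16)^(1/4) = 14413.8 m = 14.4 km

14.4 km


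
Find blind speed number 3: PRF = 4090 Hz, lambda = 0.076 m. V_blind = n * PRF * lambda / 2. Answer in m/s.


V_blind = 3 * 4090 * 0.076 / 2 = 466.3 m/s

466.3 m/s


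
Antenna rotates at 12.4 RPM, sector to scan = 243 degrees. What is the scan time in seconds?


t = 243 / (12.4 * 360) * 60 = 3.27 s

3.27 s


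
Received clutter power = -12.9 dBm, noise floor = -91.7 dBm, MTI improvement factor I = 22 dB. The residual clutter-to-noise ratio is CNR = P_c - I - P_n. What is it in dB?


CNR = -12.9 - 22 - (-91.7) = 56.8 dB

56.8 dB


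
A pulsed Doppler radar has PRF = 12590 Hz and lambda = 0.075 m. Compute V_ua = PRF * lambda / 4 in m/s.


V_ua = 12590 * 0.075 / 4 = 236.1 m/s

236.1 m/s


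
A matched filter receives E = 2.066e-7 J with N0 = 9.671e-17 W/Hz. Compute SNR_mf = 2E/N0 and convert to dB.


SNR_lin = 2 * 2.066e-7 / 9.671e-17 = 4.273e9
SNR_dB = 10*log10(4.273e9) = 96.3 dB

96.3 dB


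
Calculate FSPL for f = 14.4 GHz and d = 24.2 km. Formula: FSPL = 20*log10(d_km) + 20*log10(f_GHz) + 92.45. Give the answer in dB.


20*log10(24.2) = 27.68
20*log10(14.4) = 23.17
FSPL = 143.3 dB

143.3 dB


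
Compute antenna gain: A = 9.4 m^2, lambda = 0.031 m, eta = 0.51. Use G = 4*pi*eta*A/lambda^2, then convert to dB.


G_linear = 4*pi*0.51*9.4/0.031^2 = 62688.01
G_dB = 10*log10(62688.01) = 48.0 dB

48.0 dB


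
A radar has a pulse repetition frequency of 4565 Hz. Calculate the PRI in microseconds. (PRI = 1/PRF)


PRI = 1/4565 = 0.0002190581 s = 219.1 us

219.1 us


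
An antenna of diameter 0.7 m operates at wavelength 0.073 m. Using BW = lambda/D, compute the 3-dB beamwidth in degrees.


BW_rad = 0.073 / 0.7 = 0.104286
BW_deg = 5.98 degrees

5.98 degrees


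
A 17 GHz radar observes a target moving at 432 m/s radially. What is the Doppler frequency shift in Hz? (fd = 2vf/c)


fd = 2 * 432 * 17000000000.0 / 3e8 = 48960.0 Hz

48960.0 Hz


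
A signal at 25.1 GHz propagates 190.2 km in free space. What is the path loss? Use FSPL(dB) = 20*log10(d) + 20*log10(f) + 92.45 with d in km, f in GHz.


20*log10(190.2) = 45.58
20*log10(25.1) = 27.99
FSPL = 166.0 dB

166.0 dB


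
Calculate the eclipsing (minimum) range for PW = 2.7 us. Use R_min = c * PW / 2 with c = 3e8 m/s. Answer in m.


R_min = 3e8 * 2.7e-6 / 2 = 405.0 m

405.0 m


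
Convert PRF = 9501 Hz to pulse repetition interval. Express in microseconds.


PRI = 1/9501 = 0.0001052521 s = 105.3 us

105.3 us


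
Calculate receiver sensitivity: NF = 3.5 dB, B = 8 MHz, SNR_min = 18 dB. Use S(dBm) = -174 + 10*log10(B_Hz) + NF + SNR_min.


10*log10(8000000.0) = 69.03
S = -174 + 69.03 + 3.5 + 18 = -83.5 dBm

-83.5 dBm


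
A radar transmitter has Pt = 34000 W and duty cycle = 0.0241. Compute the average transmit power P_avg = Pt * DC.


P_avg = 34000 * 0.0241 = 819.4 W

819.4 W


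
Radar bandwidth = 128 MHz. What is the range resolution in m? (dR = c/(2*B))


dR = 3e8 / (2 * 128000000.0) = 1.17 m

1.17 m


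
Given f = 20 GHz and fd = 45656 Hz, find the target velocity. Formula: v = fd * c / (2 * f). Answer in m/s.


v = 45656 * 3e8 / (2 * 20000000000.0) = 342.4 m/s

342.4 m/s


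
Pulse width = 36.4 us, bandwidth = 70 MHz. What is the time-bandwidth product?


TBP = 36.4 * 70 = 2548.0

2548.0


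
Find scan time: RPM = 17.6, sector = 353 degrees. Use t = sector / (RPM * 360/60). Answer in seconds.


t = 353 / (17.6 * 360) * 60 = 3.34 s

3.34 s


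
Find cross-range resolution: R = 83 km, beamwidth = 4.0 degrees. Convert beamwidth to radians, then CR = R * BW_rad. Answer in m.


BW_rad = 0.06981317
CR = 83000 * 0.06981317 = 5794.5 m

5794.5 m


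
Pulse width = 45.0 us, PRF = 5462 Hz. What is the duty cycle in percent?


DC = 45.0e-6 * 5462 * 100 = 24.58%

24.58%


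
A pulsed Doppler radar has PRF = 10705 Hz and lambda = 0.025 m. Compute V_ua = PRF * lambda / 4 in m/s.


V_ua = 10705 * 0.025 / 4 = 66.9 m/s

66.9 m/s


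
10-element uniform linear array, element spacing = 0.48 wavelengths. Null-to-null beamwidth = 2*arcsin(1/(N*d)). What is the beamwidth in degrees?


1/(N*d) = 1/(10*0.48) = 0.208333
BW = 2*arcsin(0.208333) = 24.0 degrees

24.0 degrees


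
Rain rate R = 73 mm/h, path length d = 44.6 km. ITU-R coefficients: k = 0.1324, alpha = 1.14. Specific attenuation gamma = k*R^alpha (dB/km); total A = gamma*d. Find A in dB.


gamma = 0.1324 * 73^1.14 = 17.622846 dB/km
A = 17.622846 * 44.6 = 785.98 dB

785.98 dB


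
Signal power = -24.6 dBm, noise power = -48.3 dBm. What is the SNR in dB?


SNR = -24.6 - (-48.3) = 23.7 dB

23.7 dB


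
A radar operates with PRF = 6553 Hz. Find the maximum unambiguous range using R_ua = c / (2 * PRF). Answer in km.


R_ua = 3e8 / (2 * 6553) = 22890.3 m = 22.9 km

22.9 km


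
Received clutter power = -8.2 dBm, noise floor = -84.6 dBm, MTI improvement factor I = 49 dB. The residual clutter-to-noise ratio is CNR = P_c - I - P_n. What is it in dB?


CNR = -8.2 - 49 - (-84.6) = 27.4 dB

27.4 dB


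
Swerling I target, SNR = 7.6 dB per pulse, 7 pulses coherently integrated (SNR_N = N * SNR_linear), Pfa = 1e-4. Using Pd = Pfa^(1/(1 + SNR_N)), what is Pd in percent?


SNR_lin = 10^(7.6/10) = 5.7544
SNR_N = 7 * 5.7544 = 40.2808
1/(1 + SNR_N) = 1/41.2808 = 0.0242243
Pd = (1e-4)^0.0242243 = 0.80002
Pd = 80.0%

80.0%


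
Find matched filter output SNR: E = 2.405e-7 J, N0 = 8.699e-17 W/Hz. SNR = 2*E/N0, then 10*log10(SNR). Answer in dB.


SNR_lin = 2 * 2.405e-7 / 8.699e-17 = 5.529e9
SNR_dB = 10*log10(5.529e9) = 97.4 dB

97.4 dB


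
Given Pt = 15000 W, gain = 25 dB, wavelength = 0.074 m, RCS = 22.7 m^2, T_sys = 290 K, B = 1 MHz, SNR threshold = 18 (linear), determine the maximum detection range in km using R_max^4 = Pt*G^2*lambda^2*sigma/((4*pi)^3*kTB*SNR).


G_lin = 10^(25/10) = 316.227766
R^4 = 15000 * 316.227766^2 * 0.074^2 * 22.7 / ((4*pi)^3 * 1.38e-23 * 290 * 1000000.0 * 18)
R^4 = 1.30437e18 m^4
R_max = (1.30437e18)^(1/4) = 33794.8 m = 33.8 km

33.8 km


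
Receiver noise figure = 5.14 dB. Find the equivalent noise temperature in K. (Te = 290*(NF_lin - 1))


NF_lin = 10^(5.14/10) = 3.265878
Te = 290 * (3.265878 - 1) = 657.1 K

657.1 K


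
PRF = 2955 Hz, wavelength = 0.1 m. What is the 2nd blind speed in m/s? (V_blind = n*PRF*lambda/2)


V_blind = 2 * 2955 * 0.1 / 2 = 295.5 m/s

295.5 m/s


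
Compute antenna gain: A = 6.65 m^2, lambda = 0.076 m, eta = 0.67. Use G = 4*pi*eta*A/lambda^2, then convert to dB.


G_linear = 4*pi*0.67*6.65/0.076^2 = 9693.47
G_dB = 10*log10(9693.47) = 39.9 dB

39.9 dB


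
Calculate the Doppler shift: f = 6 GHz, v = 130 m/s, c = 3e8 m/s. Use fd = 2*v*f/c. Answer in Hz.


fd = 2 * 130 * 6000000000.0 / 3e8 = 5200.0 Hz

5200.0 Hz


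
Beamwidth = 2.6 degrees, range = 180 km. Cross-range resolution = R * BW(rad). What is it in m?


BW_rad = 0.045378561
CR = 180000 * 0.045378561 = 8168.1 m

8168.1 m


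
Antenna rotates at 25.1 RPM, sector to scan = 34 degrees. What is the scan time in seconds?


t = 34 / (25.1 * 360) * 60 = 0.23 s

0.23 s


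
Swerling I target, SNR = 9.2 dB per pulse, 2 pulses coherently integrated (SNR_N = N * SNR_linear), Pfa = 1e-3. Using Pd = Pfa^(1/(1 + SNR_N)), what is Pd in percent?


SNR_lin = 10^(9.2/10) = 8.31764
SNR_N = 2 * 8.31764 = 16.63528
1/(1 + SNR_N) = 1/17.63528 = 0.0567045
Pd = (1e-3)^0.0567045 = 0.67591
Pd = 67.6%

67.6%


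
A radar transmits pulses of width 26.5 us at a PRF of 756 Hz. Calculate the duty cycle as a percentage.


DC = 26.5e-6 * 756 * 100 = 2.0%

2.0%


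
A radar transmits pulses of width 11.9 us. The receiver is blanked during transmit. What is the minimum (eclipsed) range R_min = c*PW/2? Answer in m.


R_min = 3e8 * 11.9e-6 / 2 = 1785.0 m

1785.0 m


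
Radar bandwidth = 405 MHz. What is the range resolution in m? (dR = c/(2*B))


dR = 3e8 / (2 * 405000000.0) = 0.37 m

0.37 m


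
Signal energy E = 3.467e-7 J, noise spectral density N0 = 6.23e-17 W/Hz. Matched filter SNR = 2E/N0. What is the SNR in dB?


SNR_lin = 2 * 3.467e-7 / 6.23e-17 = 1.113e10
SNR_dB = 10*log10(1.113e10) = 100.5 dB

100.5 dB


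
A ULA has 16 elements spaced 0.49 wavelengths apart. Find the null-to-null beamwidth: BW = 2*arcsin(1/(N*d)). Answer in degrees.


1/(N*d) = 1/(16*0.49) = 0.127551
BW = 2*arcsin(0.127551) = 14.7 degrees

14.7 degrees


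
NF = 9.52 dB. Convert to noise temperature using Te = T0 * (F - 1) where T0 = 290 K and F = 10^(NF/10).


NF_lin = 10^(9.52/10) = 8.953648
Te = 290 * (8.953648 - 1) = 2306.6 K

2306.6 K


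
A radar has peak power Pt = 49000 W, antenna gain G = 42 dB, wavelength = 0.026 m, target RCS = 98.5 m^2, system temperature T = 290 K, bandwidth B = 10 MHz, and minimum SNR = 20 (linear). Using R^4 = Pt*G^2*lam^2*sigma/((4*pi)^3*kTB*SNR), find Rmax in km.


G_lin = 10^(42/10) = 15848.931925
R^4 = 49000 * 15848.931925^2 * 0.026^2 * 98.5 / ((4*pi)^3 * 1.38e-23 * 290 * 10000000.0 * 20)
R^4 = 5.15991e20 m^4
R_max = (5.15991e20)^(1/4) = 150716.4 m = 150.7 km

150.7 km


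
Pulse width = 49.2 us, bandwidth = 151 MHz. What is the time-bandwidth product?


TBP = 49.2 * 151 = 7429.2

7429.2


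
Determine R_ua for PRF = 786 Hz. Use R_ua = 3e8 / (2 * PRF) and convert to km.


R_ua = 3e8 / (2 * 786) = 190839.7 m = 190.8 km

190.8 km


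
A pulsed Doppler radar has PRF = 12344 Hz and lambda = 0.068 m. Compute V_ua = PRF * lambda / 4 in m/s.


V_ua = 12344 * 0.068 / 4 = 209.8 m/s

209.8 m/s


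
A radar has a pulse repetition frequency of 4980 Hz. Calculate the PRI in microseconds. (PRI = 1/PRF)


PRI = 1/4980 = 0.0002008032 s = 200.8 us

200.8 us


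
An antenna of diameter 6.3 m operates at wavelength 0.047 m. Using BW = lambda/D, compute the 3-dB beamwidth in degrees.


BW_rad = 0.047 / 6.3 = 0.00746
BW_deg = 0.43 degrees

0.43 degrees


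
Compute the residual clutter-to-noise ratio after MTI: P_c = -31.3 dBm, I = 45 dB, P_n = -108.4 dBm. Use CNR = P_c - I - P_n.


CNR = -31.3 - 45 - (-108.4) = 32.1 dB

32.1 dB


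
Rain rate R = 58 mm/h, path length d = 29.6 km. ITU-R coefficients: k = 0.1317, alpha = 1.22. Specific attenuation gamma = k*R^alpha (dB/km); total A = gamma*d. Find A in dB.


gamma = 0.1317 * 58^1.22 = 18.662419 dB/km
A = 18.662419 * 29.6 = 552.41 dB

552.41 dB


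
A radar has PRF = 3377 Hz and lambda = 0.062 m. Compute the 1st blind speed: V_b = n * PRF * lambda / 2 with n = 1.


V_blind = 1 * 3377 * 0.062 / 2 = 104.7 m/s

104.7 m/s


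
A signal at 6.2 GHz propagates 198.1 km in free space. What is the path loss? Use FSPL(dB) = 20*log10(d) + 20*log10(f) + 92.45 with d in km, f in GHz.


20*log10(198.1) = 45.94
20*log10(6.2) = 15.85
FSPL = 154.2 dB

154.2 dB


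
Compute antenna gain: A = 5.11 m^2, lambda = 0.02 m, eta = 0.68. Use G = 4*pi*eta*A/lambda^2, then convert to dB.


G_linear = 4*pi*0.68*5.11/0.02^2 = 109164.06
G_dB = 10*log10(109164.06) = 50.4 dB

50.4 dB


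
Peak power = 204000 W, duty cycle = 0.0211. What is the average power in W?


P_avg = 204000 * 0.0211 = 4304.4 W

4304.4 W


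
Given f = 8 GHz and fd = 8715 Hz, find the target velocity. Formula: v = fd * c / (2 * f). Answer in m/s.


v = 8715 * 3e8 / (2 * 8000000000.0) = 163.4 m/s

163.4 m/s


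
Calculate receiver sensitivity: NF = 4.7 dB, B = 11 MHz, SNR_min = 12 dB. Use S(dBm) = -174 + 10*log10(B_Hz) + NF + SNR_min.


10*log10(11000000.0) = 70.41
S = -174 + 70.41 + 4.7 + 12 = -86.9 dBm

-86.9 dBm


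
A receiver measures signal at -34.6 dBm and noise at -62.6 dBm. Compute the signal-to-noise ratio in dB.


SNR = -34.6 - (-62.6) = 28.0 dB

28.0 dB


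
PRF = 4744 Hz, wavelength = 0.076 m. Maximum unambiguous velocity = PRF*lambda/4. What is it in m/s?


V_ua = 4744 * 0.076 / 4 = 90.1 m/s

90.1 m/s


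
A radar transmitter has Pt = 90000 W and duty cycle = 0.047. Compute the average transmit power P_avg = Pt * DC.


P_avg = 90000 * 0.047 = 4230.0 W

4230.0 W


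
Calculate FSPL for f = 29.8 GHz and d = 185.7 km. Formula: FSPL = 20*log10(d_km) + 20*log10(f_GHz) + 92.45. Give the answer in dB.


20*log10(185.7) = 45.38
20*log10(29.8) = 29.48
FSPL = 167.3 dB

167.3 dB


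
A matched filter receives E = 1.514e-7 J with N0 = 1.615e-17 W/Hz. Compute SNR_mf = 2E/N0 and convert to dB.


SNR_lin = 2 * 1.514e-7 / 1.615e-17 = 1.875e10
SNR_dB = 10*log10(1.875e10) = 102.7 dB

102.7 dB


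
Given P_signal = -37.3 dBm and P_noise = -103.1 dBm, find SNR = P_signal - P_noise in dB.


SNR = -37.3 - (-103.1) = 65.8 dB

65.8 dB


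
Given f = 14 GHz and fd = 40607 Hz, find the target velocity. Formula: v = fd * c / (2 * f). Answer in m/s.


v = 40607 * 3e8 / (2 * 14000000000.0) = 435.1 m/s

435.1 m/s


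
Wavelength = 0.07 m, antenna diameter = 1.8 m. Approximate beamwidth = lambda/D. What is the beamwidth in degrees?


BW_rad = 0.07 / 1.8 = 0.038889
BW_deg = 2.23 degrees

2.23 degrees


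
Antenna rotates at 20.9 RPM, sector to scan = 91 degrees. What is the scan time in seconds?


t = 91 / (20.9 * 360) * 60 = 0.73 s

0.73 s


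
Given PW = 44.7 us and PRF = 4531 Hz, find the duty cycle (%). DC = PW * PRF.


DC = 44.7e-6 * 4531 * 100 = 20.25%

20.25%


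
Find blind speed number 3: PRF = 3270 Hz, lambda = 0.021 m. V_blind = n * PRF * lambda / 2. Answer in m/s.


V_blind = 3 * 3270 * 0.021 / 2 = 103.0 m/s

103.0 m/s


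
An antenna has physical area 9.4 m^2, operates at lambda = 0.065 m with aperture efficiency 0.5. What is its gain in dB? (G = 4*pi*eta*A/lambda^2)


G_linear = 4*pi*0.5*9.4/0.065^2 = 13979.16
G_dB = 10*log10(13979.16) = 41.5 dB

41.5 dB


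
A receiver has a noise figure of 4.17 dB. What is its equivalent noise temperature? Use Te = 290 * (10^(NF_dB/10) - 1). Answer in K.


NF_lin = 10^(4.17/10) = 2.612161
Te = 290 * (2.612161 - 1) = 467.5 K

467.5 K


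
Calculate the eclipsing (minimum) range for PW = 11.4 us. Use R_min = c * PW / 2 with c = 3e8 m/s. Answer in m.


R_min = 3e8 * 11.4e-6 / 2 = 1710.0 m

1710.0 m


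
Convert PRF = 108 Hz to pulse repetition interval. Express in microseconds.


PRI = 1/108 = 0.0092592593 s = 9259.3 us

9259.3 us


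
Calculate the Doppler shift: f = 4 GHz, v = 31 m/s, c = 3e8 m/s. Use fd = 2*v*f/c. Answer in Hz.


fd = 2 * 31 * 4000000000.0 / 3e8 = 826.7 Hz

826.7 Hz


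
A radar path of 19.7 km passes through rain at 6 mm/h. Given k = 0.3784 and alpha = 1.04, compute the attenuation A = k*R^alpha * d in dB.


gamma = 0.3784 * 6^1.04 = 2.439093 dB/km
A = 2.439093 * 19.7 = 48.05 dB

48.05 dB


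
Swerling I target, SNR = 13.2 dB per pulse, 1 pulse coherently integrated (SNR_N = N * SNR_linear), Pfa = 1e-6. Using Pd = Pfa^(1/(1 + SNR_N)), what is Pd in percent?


SNR_lin = 10^(13.2/10) = 20.89296
SNR_N = 1 * 20.89296 = 20.89296
1/(1 + SNR_N) = 1/21.89296 = 0.0456768
Pd = (1e-6)^0.0456768 = 0.53203
Pd = 53.2%

53.2%


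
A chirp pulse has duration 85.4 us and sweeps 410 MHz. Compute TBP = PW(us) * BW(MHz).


TBP = 85.4 * 410 = 35014.0

35014.0


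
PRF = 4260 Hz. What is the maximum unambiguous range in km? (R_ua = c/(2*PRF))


R_ua = 3e8 / (2 * 4260) = 35211.3 m = 35.2 km

35.2 km


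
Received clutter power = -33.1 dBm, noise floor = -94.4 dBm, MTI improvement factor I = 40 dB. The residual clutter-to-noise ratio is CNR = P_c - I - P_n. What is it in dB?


CNR = -33.1 - 40 - (-94.4) = 21.3 dB

21.3 dB


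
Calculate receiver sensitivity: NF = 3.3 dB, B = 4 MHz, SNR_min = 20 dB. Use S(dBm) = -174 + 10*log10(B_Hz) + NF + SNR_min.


10*log10(4000000.0) = 66.02
S = -174 + 66.02 + 3.3 + 20 = -84.7 dBm

-84.7 dBm


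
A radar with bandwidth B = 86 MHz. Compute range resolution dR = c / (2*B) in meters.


dR = 3e8 / (2 * 86000000.0) = 1.74 m

1.74 m


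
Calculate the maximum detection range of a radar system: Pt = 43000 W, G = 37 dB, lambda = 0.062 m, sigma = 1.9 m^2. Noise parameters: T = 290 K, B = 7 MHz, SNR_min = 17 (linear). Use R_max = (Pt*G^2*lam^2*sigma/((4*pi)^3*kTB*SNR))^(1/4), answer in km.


G_lin = 10^(37/10) = 5011.872336
R^4 = 43000 * 5011.872336^2 * 0.062^2 * 1.9 / ((4*pi)^3 * 1.38e-23 * 290 * 7000000.0 * 17)
R^4 = 8.34741e18 m^4
R_max = (8.34741e18)^(1/4) = 53751.2 m = 53.8 km

53.8 km


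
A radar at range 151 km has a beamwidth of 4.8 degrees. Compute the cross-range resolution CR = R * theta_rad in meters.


BW_rad = 0.083775804
CR = 151000 * 0.083775804 = 12650.1 m

12650.1 m


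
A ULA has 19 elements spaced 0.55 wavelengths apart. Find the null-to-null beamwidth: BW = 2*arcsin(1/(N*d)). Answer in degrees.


1/(N*d) = 1/(19*0.55) = 0.095694
BW = 2*arcsin(0.095694) = 11.0 degrees

11.0 degrees


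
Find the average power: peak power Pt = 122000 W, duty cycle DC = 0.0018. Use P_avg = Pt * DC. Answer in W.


P_avg = 122000 * 0.0018 = 219.6 W

219.6 W


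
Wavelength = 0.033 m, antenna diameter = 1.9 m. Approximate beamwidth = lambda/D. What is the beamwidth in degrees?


BW_rad = 0.033 / 1.9 = 0.017368
BW_deg = 1.0 degrees

1.0 degrees


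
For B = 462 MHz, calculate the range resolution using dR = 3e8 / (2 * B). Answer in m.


dR = 3e8 / (2 * 462000000.0) = 0.32 m

0.32 m


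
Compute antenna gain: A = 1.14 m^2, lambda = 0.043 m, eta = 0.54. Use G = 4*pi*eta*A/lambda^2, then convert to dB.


G_linear = 4*pi*0.54*1.14/0.043^2 = 4183.81
G_dB = 10*log10(4183.81) = 36.2 dB

36.2 dB


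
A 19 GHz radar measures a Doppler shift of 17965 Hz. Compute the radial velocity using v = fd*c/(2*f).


v = 17965 * 3e8 / (2 * 19000000000.0) = 141.8 m/s

141.8 m/s


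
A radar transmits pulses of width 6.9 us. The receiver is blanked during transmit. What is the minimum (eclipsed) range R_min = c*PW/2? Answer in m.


R_min = 3e8 * 6.9e-6 / 2 = 1035.0 m

1035.0 m


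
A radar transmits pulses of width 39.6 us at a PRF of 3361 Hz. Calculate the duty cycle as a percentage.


DC = 39.6e-6 * 3361 * 100 = 13.31%

13.31%


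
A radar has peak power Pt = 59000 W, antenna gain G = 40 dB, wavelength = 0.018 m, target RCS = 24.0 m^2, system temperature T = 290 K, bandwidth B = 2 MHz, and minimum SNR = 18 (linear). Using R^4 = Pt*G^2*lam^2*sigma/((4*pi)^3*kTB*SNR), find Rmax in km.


G_lin = 10^(40/10) = 10000.0
R^4 = 59000 * 10000.0^2 * 0.018^2 * 24.0 / ((4*pi)^3 * 1.38e-23 * 290 * 2000000.0 * 18)
R^4 = 1.60472e20 m^4
R_max = (1.60472e20)^(1/4) = 112551.1 m = 112.6 km

112.6 km


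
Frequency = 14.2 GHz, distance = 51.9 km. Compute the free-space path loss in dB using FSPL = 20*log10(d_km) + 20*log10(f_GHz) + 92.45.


20*log10(51.9) = 34.3
20*log10(14.2) = 23.05
FSPL = 149.8 dB

149.8 dB


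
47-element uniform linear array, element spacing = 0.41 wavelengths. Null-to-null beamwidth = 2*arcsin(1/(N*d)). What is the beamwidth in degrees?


1/(N*d) = 1/(47*0.41) = 0.051894
BW = 2*arcsin(0.051894) = 5.9 degrees

5.9 degrees


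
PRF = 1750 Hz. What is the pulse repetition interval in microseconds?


PRI = 1/1750 = 0.0005714286 s = 571.4 us

571.4 us


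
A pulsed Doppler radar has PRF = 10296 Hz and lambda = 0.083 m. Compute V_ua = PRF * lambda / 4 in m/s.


V_ua = 10296 * 0.083 / 4 = 213.6 m/s

213.6 m/s


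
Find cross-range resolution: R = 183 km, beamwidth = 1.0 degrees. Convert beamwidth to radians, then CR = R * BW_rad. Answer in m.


BW_rad = 0.017453293
CR = 183000 * 0.017453293 = 3194.0 m

3194.0 m


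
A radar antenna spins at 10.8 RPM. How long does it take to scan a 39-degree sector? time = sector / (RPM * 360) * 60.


t = 39 / (10.8 * 360) * 60 = 0.6 s

0.6 s


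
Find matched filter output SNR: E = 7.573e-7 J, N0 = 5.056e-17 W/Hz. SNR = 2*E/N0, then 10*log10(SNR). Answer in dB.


SNR_lin = 2 * 7.573e-7 / 5.056e-17 = 2.996e10
SNR_dB = 10*log10(2.996e10) = 104.8 dB

104.8 dB


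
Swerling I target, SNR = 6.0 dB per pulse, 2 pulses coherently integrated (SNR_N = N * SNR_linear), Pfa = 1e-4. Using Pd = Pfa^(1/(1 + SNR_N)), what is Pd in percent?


SNR_lin = 10^(6.0/10) = 3.98107
SNR_N = 2 * 3.98107 = 7.96214
1/(1 + SNR_N) = 1/8.96214 = 0.1115805
Pd = (1e-4)^0.1115805 = 0.35783
Pd = 35.8%

35.8%


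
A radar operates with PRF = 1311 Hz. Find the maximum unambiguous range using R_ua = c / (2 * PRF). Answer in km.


R_ua = 3e8 / (2 * 1311) = 114416.5 m = 114.4 km

114.4 km


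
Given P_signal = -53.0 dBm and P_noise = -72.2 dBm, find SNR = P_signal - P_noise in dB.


SNR = -53.0 - (-72.2) = 19.2 dB

19.2 dB


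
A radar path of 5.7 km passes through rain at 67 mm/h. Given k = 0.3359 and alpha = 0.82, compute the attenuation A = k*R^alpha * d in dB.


gamma = 0.3359 * 67^0.82 = 10.558235 dB/km
A = 10.558235 * 5.7 = 60.18 dB

60.18 dB


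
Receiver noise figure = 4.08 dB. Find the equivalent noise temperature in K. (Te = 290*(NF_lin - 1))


NF_lin = 10^(4.08/10) = 2.558586
Te = 290 * (2.558586 - 1) = 452.0 K

452.0 K


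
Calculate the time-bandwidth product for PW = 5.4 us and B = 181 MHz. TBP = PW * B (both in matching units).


TBP = 5.4 * 181 = 977.4

977.4


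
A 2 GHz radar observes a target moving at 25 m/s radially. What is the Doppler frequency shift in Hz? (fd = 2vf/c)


fd = 2 * 25 * 2000000000.0 / 3e8 = 333.3 Hz

333.3 Hz


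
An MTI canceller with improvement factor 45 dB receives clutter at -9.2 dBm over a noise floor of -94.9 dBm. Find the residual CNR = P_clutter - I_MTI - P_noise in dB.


CNR = -9.2 - 45 - (-94.9) = 40.7 dB

40.7 dB


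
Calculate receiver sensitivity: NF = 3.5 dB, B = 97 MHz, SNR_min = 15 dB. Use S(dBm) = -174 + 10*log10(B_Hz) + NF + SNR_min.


10*log10(97000000.0) = 79.87
S = -174 + 79.87 + 3.5 + 15 = -75.6 dBm

-75.6 dBm


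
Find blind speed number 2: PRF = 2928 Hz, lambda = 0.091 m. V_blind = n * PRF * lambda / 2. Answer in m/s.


V_blind = 2 * 2928 * 0.091 / 2 = 266.4 m/s

266.4 m/s


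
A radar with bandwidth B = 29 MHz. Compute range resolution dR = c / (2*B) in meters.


dR = 3e8 / (2 * 29000000.0) = 5.17 m

5.17 m


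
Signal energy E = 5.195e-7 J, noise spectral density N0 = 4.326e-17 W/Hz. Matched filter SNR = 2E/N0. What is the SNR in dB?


SNR_lin = 2 * 5.195e-7 / 4.326e-17 = 2.402e10
SNR_dB = 10*log10(2.402e10) = 103.8 dB

103.8 dB


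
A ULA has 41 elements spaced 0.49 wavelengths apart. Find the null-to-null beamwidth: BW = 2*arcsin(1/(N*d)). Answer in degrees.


1/(N*d) = 1/(41*0.49) = 0.049776
BW = 2*arcsin(0.049776) = 5.7 degrees

5.7 degrees


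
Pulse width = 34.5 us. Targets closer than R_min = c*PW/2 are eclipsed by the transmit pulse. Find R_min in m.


R_min = 3e8 * 34.5e-6 / 2 = 5175.0 m

5175.0 m


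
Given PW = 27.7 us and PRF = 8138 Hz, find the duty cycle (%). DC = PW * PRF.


DC = 27.7e-6 * 8138 * 100 = 22.54%

22.54%


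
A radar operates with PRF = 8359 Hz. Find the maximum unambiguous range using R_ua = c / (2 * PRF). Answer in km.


R_ua = 3e8 / (2 * 8359) = 17944.7 m = 17.9 km

17.9 km


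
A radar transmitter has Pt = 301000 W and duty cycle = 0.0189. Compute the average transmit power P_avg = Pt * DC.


P_avg = 301000 * 0.0189 = 5688.9 W

5688.9 W


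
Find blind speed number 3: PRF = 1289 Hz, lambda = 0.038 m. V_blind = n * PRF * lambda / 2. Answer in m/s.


V_blind = 3 * 1289 * 0.038 / 2 = 73.5 m/s

73.5 m/s


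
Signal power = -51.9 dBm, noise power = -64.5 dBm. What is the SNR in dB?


SNR = -51.9 - (-64.5) = 12.6 dB

12.6 dB


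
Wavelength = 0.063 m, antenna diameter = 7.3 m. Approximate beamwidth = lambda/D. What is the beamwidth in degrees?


BW_rad = 0.063 / 7.3 = 0.00863
BW_deg = 0.49 degrees

0.49 degrees


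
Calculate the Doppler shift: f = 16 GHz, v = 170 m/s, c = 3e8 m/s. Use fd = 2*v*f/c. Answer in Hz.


fd = 2 * 170 * 16000000000.0 / 3e8 = 18133.3 Hz

18133.3 Hz


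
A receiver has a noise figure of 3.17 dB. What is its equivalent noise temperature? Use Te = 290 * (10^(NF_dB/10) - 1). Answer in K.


NF_lin = 10^(3.17/10) = 2.074914
Te = 290 * (2.074914 - 1) = 311.7 K

311.7 K


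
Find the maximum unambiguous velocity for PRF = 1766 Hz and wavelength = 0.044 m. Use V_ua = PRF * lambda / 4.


V_ua = 1766 * 0.044 / 4 = 19.4 m/s

19.4 m/s


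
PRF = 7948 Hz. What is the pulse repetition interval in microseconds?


PRI = 1/7948 = 0.0001258178 s = 125.8 us

125.8 us


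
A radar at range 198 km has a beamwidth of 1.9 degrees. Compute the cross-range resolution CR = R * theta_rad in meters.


BW_rad = 0.033161256
CR = 198000 * 0.033161256 = 6565.9 m

6565.9 m


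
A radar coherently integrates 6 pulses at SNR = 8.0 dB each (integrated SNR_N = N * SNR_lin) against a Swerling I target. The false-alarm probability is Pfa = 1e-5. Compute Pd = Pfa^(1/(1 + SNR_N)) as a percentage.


SNR_lin = 10^(8.0/10) = 6.30957
SNR_N = 6 * 6.30957 = 37.85742
1/(1 + SNR_N) = 1/38.85742 = 0.0257351
Pd = (1e-5)^0.0257351 = 0.74357
Pd = 74.4%

74.4%


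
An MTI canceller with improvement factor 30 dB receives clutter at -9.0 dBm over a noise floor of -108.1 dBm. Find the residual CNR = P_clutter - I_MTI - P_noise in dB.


CNR = -9.0 - 30 - (-108.1) = 69.1 dB

69.1 dB


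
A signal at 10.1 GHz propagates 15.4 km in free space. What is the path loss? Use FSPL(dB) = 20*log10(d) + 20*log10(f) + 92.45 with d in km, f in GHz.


20*log10(15.4) = 23.75
20*log10(10.1) = 20.09
FSPL = 136.3 dB

136.3 dB


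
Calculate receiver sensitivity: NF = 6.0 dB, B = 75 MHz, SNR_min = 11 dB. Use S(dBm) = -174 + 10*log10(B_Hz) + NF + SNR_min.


10*log10(75000000.0) = 78.75
S = -174 + 78.75 + 6.0 + 11 = -78.2 dBm

-78.2 dBm


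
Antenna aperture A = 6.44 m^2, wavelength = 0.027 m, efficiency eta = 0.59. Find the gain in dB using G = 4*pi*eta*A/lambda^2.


G_linear = 4*pi*0.59*6.44/0.027^2 = 65496.82
G_dB = 10*log10(65496.82) = 48.2 dB

48.2 dB


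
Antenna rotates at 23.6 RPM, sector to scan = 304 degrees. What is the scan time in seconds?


t = 304 / (23.6 * 360) * 60 = 2.15 s

2.15 s


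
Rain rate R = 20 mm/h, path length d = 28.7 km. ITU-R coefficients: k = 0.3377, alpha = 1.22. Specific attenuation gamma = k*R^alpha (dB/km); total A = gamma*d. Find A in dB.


gamma = 0.3377 * 20^1.22 = 13.055324 dB/km
A = 13.055324 * 28.7 = 374.69 dB

374.69 dB


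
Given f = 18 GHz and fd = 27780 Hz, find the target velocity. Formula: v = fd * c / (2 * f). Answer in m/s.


v = 27780 * 3e8 / (2 * 18000000000.0) = 231.5 m/s

231.5 m/s


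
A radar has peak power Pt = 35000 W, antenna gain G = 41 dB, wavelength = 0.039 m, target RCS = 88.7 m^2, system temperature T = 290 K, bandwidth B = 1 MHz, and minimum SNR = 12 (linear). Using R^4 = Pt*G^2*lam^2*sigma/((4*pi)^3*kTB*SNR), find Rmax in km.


G_lin = 10^(41/10) = 12589.254118
R^4 = 35000 * 12589.254118^2 * 0.039^2 * 88.7 / ((4*pi)^3 * 1.38e-23 * 290 * 1000000.0 * 12)
R^4 = 7.85295e21 m^4
R_max = (7.85295e21)^(1/4) = 297685.9 m = 297.7 km

297.7 km


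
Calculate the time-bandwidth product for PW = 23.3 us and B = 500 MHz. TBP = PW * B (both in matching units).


TBP = 23.3 * 500 = 11650.0

11650.0


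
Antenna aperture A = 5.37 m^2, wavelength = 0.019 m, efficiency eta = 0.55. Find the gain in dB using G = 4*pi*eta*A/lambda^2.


G_linear = 4*pi*0.55*5.37/0.019^2 = 102811.01
G_dB = 10*log10(102811.01) = 50.1 dB

50.1 dB


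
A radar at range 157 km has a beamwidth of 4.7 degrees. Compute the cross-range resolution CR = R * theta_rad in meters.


BW_rad = 0.082030475
CR = 157000 * 0.082030475 = 12878.8 m

12878.8 m


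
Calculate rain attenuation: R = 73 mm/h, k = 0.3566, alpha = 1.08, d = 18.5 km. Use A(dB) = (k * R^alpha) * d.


gamma = 0.3566 * 73^1.08 = 36.691885 dB/km
A = 36.691885 * 18.5 = 678.8 dB

678.8 dB


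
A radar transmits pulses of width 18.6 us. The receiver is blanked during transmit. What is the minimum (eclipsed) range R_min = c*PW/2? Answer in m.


R_min = 3e8 * 18.6e-6 / 2 = 2790.0 m

2790.0 m


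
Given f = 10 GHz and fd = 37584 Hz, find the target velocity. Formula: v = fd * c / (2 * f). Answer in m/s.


v = 37584 * 3e8 / (2 * 10000000000.0) = 563.8 m/s

563.8 m/s


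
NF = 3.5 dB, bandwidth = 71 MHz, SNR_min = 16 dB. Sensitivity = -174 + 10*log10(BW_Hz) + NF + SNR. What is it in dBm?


10*log10(71000000.0) = 78.51
S = -174 + 78.51 + 3.5 + 16 = -76.0 dBm

-76.0 dBm


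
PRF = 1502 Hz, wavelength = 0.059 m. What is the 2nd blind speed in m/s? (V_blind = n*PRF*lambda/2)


V_blind = 2 * 1502 * 0.059 / 2 = 88.6 m/s

88.6 m/s


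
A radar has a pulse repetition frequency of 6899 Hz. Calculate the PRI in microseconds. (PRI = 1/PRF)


PRI = 1/6899 = 0.0001449485 s = 144.9 us

144.9 us


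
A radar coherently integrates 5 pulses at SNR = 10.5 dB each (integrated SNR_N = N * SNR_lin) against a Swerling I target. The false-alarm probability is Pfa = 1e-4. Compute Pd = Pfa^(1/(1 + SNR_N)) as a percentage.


SNR_lin = 10^(10.5/10) = 11.22018
SNR_N = 5 * 11.22018 = 56.1009
1/(1 + SNR_N) = 1/57.1009 = 0.0175129
Pd = (1e-4)^0.0175129 = 0.85104
Pd = 85.1%

85.1%


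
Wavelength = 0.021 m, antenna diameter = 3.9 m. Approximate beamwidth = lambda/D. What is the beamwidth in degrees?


BW_rad = 0.021 / 3.9 = 0.005385
BW_deg = 0.31 degrees

0.31 degrees


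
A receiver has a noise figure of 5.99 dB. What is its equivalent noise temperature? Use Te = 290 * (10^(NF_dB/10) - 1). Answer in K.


NF_lin = 10^(5.99/10) = 3.971915
Te = 290 * (3.971915 - 1) = 861.9 K

861.9 K


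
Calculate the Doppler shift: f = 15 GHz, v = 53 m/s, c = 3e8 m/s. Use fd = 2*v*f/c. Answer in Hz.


fd = 2 * 53 * 15000000000.0 / 3e8 = 5300.0 Hz

5300.0 Hz


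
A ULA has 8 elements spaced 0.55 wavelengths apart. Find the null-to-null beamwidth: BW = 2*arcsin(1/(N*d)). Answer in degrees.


1/(N*d) = 1/(8*0.55) = 0.227273
BW = 2*arcsin(0.227273) = 26.3 degrees

26.3 degrees


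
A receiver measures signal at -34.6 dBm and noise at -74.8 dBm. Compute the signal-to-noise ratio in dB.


SNR = -34.6 - (-74.8) = 40.2 dB

40.2 dB


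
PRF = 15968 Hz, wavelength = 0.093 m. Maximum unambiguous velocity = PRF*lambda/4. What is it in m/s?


V_ua = 15968 * 0.093 / 4 = 371.3 m/s

371.3 m/s


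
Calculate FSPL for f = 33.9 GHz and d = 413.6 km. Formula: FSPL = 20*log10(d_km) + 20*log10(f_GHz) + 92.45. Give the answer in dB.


20*log10(413.6) = 52.33
20*log10(33.9) = 30.6
FSPL = 175.4 dB

175.4 dB


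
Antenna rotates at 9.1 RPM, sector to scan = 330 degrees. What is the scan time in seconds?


t = 330 / (9.1 * 360) * 60 = 6.04 s

6.04 s


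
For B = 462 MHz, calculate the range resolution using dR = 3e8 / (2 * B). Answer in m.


dR = 3e8 / (2 * 462000000.0) = 0.32 m

0.32 m


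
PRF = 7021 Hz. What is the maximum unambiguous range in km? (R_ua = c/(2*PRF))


R_ua = 3e8 / (2 * 7021) = 21364.5 m = 21.4 km

21.4 km


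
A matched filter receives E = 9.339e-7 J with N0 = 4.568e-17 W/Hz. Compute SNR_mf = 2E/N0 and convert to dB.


SNR_lin = 2 * 9.339e-7 / 4.568e-17 = 4.089e10
SNR_dB = 10*log10(4.089e10) = 106.1 dB

106.1 dB


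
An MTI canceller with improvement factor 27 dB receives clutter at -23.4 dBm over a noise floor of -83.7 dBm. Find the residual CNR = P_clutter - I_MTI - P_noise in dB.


CNR = -23.4 - 27 - (-83.7) = 33.3 dB

33.3 dB


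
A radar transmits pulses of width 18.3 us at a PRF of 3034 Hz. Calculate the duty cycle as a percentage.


DC = 18.3e-6 * 3034 * 100 = 5.55%

5.55%


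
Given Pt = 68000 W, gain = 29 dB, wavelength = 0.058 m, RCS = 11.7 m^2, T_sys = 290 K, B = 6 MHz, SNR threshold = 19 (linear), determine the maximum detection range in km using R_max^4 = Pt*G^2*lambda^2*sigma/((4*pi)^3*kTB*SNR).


G_lin = 10^(29/10) = 794.328235
R^4 = 68000 * 794.328235^2 * 0.058^2 * 11.7 / ((4*pi)^3 * 1.38e-23 * 290 * 6000000.0 * 19)
R^4 = 1.86526e18 m^4
R_max = (1.86526e18)^(1/4) = 36956.0 m = 37.0 km

37.0 km


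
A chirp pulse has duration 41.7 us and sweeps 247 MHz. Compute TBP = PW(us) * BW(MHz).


TBP = 41.7 * 247 = 10299.9

10299.9


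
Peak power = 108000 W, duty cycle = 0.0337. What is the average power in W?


P_avg = 108000 * 0.0337 = 3639.6 W

3639.6 W


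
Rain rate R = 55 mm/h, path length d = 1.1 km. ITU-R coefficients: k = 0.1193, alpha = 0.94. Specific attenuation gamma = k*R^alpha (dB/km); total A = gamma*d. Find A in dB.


gamma = 0.1193 * 55^0.94 = 5.159188 dB/km
A = 5.159188 * 1.1 = 5.68 dB

5.68 dB


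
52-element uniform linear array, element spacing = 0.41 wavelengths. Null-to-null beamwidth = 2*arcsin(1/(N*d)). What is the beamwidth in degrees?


1/(N*d) = 1/(52*0.41) = 0.046904
BW = 2*arcsin(0.046904) = 5.4 degrees

5.4 degrees


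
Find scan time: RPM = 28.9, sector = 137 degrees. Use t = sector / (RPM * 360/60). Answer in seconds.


t = 137 / (28.9 * 360) * 60 = 0.79 s

0.79 s


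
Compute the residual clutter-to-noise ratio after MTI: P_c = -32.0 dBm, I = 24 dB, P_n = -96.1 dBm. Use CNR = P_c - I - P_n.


CNR = -32.0 - 24 - (-96.1) = 40.1 dB

40.1 dB


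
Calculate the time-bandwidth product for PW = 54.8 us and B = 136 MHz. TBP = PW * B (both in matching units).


TBP = 54.8 * 136 = 7452.8

7452.8


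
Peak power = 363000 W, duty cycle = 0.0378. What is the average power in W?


P_avg = 363000 * 0.0378 = 13721.4 W

13721.4 W


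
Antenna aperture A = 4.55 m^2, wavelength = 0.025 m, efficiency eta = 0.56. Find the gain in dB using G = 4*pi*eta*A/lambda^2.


G_linear = 4*pi*0.56*4.55/0.025^2 = 51230.58
G_dB = 10*log10(51230.58) = 47.1 dB

47.1 dB


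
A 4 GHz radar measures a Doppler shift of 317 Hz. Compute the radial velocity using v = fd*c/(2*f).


v = 317 * 3e8 / (2 * 4000000000.0) = 11.9 m/s

11.9 m/s


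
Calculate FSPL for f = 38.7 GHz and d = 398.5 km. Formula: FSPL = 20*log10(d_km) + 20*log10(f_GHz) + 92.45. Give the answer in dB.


20*log10(398.5) = 52.01
20*log10(38.7) = 31.75
FSPL = 176.2 dB

176.2 dB


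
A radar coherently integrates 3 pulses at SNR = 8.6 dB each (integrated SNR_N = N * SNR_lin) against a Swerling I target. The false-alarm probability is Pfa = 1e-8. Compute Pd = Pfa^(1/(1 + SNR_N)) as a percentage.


SNR_lin = 10^(8.6/10) = 7.24436
SNR_N = 3 * 7.24436 = 21.73308
1/(1 + SNR_N) = 1/22.73308 = 0.0439888
Pd = (1e-8)^0.0439888 = 0.44472
Pd = 44.5%

44.5%


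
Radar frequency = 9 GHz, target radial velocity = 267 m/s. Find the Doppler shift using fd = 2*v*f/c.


fd = 2 * 267 * 9000000000.0 / 3e8 = 16020.0 Hz

16020.0 Hz
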